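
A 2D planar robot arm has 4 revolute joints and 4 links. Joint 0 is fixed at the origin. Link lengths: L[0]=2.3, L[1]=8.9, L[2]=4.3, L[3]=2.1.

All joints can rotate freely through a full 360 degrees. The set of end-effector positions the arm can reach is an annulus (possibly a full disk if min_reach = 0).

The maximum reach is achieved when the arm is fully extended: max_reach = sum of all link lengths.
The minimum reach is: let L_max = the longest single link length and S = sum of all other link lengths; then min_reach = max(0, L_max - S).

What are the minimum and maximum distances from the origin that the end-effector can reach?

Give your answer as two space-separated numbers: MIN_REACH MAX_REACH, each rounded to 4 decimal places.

Answer: 0.2000 17.6000

Derivation:
Link lengths: [2.3, 8.9, 4.3, 2.1]
max_reach = 2.3 + 8.9 + 4.3 + 2.1 = 17.6
L_max = max([2.3, 8.9, 4.3, 2.1]) = 8.9
S (sum of others) = 17.6 - 8.9 = 8.7
min_reach = max(0, 8.9 - 8.7) = max(0, 0.2) = 0.2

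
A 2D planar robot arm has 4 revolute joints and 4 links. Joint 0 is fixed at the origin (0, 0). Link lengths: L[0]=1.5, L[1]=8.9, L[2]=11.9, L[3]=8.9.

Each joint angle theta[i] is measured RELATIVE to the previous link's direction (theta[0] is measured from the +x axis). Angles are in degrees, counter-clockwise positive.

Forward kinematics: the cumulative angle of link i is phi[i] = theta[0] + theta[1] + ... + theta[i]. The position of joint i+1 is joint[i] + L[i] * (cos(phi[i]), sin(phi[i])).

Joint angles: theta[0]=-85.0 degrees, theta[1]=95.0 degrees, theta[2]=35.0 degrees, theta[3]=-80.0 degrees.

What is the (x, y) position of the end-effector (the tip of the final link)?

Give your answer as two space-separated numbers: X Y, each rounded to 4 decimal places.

joint[0] = (0.0000, 0.0000)  (base)
link 0: phi[0] = -85 = -85 deg
  cos(-85 deg) = 0.0872, sin(-85 deg) = -0.9962
  joint[1] = (0.0000, 0.0000) + 1.5 * (0.0872, -0.9962) = (0.0000 + 0.1307, 0.0000 + -1.4943) = (0.1307, -1.4943)
link 1: phi[1] = -85 + 95 = 10 deg
  cos(10 deg) = 0.9848, sin(10 deg) = 0.1736
  joint[2] = (0.1307, -1.4943) + 8.9 * (0.9848, 0.1736) = (0.1307 + 8.7648, -1.4943 + 1.5455) = (8.8955, 0.0512)
link 2: phi[2] = -85 + 95 + 35 = 45 deg
  cos(45 deg) = 0.7071, sin(45 deg) = 0.7071
  joint[3] = (8.8955, 0.0512) + 11.9 * (0.7071, 0.7071) = (8.8955 + 8.4146, 0.0512 + 8.4146) = (17.3101, 8.4657)
link 3: phi[3] = -85 + 95 + 35 + -80 = -35 deg
  cos(-35 deg) = 0.8192, sin(-35 deg) = -0.5736
  joint[4] = (17.3101, 8.4657) + 8.9 * (0.8192, -0.5736) = (17.3101 + 7.2905, 8.4657 + -5.1048) = (24.6005, 3.3609)
End effector: (24.6005, 3.3609)

Answer: 24.6005 3.3609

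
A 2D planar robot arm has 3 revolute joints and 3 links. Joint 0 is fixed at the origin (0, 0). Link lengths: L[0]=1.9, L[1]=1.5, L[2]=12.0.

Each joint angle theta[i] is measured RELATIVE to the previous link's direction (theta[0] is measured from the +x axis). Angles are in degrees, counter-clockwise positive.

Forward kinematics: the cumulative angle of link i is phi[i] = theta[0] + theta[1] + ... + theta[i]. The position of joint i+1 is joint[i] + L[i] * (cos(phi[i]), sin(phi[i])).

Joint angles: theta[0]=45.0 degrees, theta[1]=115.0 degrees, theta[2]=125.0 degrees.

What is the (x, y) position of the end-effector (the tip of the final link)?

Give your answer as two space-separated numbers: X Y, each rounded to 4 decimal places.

Answer: 3.0398 -9.7346

Derivation:
joint[0] = (0.0000, 0.0000)  (base)
link 0: phi[0] = 45 = 45 deg
  cos(45 deg) = 0.7071, sin(45 deg) = 0.7071
  joint[1] = (0.0000, 0.0000) + 1.9 * (0.7071, 0.7071) = (0.0000 + 1.3435, 0.0000 + 1.3435) = (1.3435, 1.3435)
link 1: phi[1] = 45 + 115 = 160 deg
  cos(160 deg) = -0.9397, sin(160 deg) = 0.3420
  joint[2] = (1.3435, 1.3435) + 1.5 * (-0.9397, 0.3420) = (1.3435 + -1.4095, 1.3435 + 0.5130) = (-0.0660, 1.8565)
link 2: phi[2] = 45 + 115 + 125 = 285 deg
  cos(285 deg) = 0.2588, sin(285 deg) = -0.9659
  joint[3] = (-0.0660, 1.8565) + 12 * (0.2588, -0.9659) = (-0.0660 + 3.1058, 1.8565 + -11.5911) = (3.0398, -9.7346)
End effector: (3.0398, -9.7346)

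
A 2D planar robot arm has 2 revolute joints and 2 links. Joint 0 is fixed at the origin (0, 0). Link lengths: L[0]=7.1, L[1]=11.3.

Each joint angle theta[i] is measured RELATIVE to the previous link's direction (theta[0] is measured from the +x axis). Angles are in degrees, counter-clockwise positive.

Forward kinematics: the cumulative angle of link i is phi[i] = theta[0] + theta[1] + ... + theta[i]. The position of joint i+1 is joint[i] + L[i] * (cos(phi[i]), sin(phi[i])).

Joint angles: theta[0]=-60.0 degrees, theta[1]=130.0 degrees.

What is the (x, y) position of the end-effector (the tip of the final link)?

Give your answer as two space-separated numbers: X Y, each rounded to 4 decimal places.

joint[0] = (0.0000, 0.0000)  (base)
link 0: phi[0] = -60 = -60 deg
  cos(-60 deg) = 0.5000, sin(-60 deg) = -0.8660
  joint[1] = (0.0000, 0.0000) + 7.1 * (0.5000, -0.8660) = (0.0000 + 3.5500, 0.0000 + -6.1488) = (3.5500, -6.1488)
link 1: phi[1] = -60 + 130 = 70 deg
  cos(70 deg) = 0.3420, sin(70 deg) = 0.9397
  joint[2] = (3.5500, -6.1488) + 11.3 * (0.3420, 0.9397) = (3.5500 + 3.8648, -6.1488 + 10.6185) = (7.4148, 4.4697)
End effector: (7.4148, 4.4697)

Answer: 7.4148 4.4697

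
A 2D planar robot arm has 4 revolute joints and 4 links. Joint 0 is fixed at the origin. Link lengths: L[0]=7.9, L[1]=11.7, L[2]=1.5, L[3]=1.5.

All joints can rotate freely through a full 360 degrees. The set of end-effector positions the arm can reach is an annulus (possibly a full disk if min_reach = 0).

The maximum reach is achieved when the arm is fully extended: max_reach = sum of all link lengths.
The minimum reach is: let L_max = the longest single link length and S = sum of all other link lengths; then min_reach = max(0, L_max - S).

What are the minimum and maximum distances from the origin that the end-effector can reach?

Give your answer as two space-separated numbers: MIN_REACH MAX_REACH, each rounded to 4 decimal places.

Answer: 0.8000 22.6000

Derivation:
Link lengths: [7.9, 11.7, 1.5, 1.5]
max_reach = 7.9 + 11.7 + 1.5 + 1.5 = 22.6
L_max = max([7.9, 11.7, 1.5, 1.5]) = 11.7
S (sum of others) = 22.6 - 11.7 = 10.9
min_reach = max(0, 11.7 - 10.9) = max(0, 0.8) = 0.8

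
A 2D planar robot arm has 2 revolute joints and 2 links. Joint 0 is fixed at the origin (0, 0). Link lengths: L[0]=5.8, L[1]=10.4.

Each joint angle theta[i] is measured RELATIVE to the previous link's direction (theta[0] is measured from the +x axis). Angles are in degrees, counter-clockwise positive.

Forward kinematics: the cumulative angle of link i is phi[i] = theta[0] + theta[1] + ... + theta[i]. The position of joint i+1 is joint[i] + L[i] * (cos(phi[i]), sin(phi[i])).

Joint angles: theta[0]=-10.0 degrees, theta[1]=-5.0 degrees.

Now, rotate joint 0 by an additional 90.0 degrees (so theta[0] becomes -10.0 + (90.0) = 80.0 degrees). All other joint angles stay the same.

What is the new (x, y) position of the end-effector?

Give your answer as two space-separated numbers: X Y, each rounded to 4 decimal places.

joint[0] = (0.0000, 0.0000)  (base)
link 0: phi[0] = 80 = 80 deg
  cos(80 deg) = 0.1736, sin(80 deg) = 0.9848
  joint[1] = (0.0000, 0.0000) + 5.8 * (0.1736, 0.9848) = (0.0000 + 1.0072, 0.0000 + 5.7119) = (1.0072, 5.7119)
link 1: phi[1] = 80 + -5 = 75 deg
  cos(75 deg) = 0.2588, sin(75 deg) = 0.9659
  joint[2] = (1.0072, 5.7119) + 10.4 * (0.2588, 0.9659) = (1.0072 + 2.6917, 5.7119 + 10.0456) = (3.6989, 15.7575)
End effector: (3.6989, 15.7575)

Answer: 3.6989 15.7575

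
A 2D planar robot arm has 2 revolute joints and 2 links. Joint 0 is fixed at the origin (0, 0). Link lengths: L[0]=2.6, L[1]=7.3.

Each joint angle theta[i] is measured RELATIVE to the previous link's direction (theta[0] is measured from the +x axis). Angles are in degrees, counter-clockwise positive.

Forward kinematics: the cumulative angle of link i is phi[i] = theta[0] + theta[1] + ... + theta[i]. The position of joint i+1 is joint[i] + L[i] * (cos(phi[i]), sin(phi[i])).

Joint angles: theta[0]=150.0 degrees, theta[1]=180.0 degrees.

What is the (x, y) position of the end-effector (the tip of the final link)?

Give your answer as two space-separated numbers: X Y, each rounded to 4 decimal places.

Answer: 4.0703 -2.3500

Derivation:
joint[0] = (0.0000, 0.0000)  (base)
link 0: phi[0] = 150 = 150 deg
  cos(150 deg) = -0.8660, sin(150 deg) = 0.5000
  joint[1] = (0.0000, 0.0000) + 2.6 * (-0.8660, 0.5000) = (0.0000 + -2.2517, 0.0000 + 1.3000) = (-2.2517, 1.3000)
link 1: phi[1] = 150 + 180 = 330 deg
  cos(330 deg) = 0.8660, sin(330 deg) = -0.5000
  joint[2] = (-2.2517, 1.3000) + 7.3 * (0.8660, -0.5000) = (-2.2517 + 6.3220, 1.3000 + -3.6500) = (4.0703, -2.3500)
End effector: (4.0703, -2.3500)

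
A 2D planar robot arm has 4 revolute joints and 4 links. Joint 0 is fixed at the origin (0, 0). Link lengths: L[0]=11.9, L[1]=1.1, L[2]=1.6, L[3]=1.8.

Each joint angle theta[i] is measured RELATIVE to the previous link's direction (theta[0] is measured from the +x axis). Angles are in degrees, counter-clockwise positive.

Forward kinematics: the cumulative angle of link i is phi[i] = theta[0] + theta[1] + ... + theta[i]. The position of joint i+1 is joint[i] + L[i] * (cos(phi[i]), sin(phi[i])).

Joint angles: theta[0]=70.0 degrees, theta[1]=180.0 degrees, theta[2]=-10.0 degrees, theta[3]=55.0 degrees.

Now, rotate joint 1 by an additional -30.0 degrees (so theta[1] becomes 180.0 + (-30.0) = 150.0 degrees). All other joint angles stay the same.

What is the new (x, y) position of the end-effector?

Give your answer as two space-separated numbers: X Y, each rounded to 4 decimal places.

joint[0] = (0.0000, 0.0000)  (base)
link 0: phi[0] = 70 = 70 deg
  cos(70 deg) = 0.3420, sin(70 deg) = 0.9397
  joint[1] = (0.0000, 0.0000) + 11.9 * (0.3420, 0.9397) = (0.0000 + 4.0700, 0.0000 + 11.1823) = (4.0700, 11.1823)
link 1: phi[1] = 70 + 150 = 220 deg
  cos(220 deg) = -0.7660, sin(220 deg) = -0.6428
  joint[2] = (4.0700, 11.1823) + 1.1 * (-0.7660, -0.6428) = (4.0700 + -0.8426, 11.1823 + -0.7071) = (3.2274, 10.4753)
link 2: phi[2] = 70 + 150 + -10 = 210 deg
  cos(210 deg) = -0.8660, sin(210 deg) = -0.5000
  joint[3] = (3.2274, 10.4753) + 1.6 * (-0.8660, -0.5000) = (3.2274 + -1.3856, 10.4753 + -0.8000) = (1.8418, 9.6753)
link 3: phi[3] = 70 + 150 + -10 + 55 = 265 deg
  cos(265 deg) = -0.0872, sin(265 deg) = -0.9962
  joint[4] = (1.8418, 9.6753) + 1.8 * (-0.0872, -0.9962) = (1.8418 + -0.1569, 9.6753 + -1.7932) = (1.6849, 7.8821)
End effector: (1.6849, 7.8821)

Answer: 1.6849 7.8821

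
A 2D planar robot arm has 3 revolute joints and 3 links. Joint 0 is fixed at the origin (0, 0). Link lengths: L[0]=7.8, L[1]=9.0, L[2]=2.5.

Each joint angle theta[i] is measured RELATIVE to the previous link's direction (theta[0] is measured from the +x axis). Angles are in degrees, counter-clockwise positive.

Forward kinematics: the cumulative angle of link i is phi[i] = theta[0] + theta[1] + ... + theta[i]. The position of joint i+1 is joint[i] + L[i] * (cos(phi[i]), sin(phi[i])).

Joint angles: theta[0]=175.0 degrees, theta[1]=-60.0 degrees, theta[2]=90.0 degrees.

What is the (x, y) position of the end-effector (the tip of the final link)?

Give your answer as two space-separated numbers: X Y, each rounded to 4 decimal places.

Answer: -13.8397 7.7800

Derivation:
joint[0] = (0.0000, 0.0000)  (base)
link 0: phi[0] = 175 = 175 deg
  cos(175 deg) = -0.9962, sin(175 deg) = 0.0872
  joint[1] = (0.0000, 0.0000) + 7.8 * (-0.9962, 0.0872) = (0.0000 + -7.7703, 0.0000 + 0.6798) = (-7.7703, 0.6798)
link 1: phi[1] = 175 + -60 = 115 deg
  cos(115 deg) = -0.4226, sin(115 deg) = 0.9063
  joint[2] = (-7.7703, 0.6798) + 9 * (-0.4226, 0.9063) = (-7.7703 + -3.8036, 0.6798 + 8.1568) = (-11.5739, 8.8366)
link 2: phi[2] = 175 + -60 + 90 = 205 deg
  cos(205 deg) = -0.9063, sin(205 deg) = -0.4226
  joint[3] = (-11.5739, 8.8366) + 2.5 * (-0.9063, -0.4226) = (-11.5739 + -2.2658, 8.8366 + -1.0565) = (-13.8397, 7.7800)
End effector: (-13.8397, 7.7800)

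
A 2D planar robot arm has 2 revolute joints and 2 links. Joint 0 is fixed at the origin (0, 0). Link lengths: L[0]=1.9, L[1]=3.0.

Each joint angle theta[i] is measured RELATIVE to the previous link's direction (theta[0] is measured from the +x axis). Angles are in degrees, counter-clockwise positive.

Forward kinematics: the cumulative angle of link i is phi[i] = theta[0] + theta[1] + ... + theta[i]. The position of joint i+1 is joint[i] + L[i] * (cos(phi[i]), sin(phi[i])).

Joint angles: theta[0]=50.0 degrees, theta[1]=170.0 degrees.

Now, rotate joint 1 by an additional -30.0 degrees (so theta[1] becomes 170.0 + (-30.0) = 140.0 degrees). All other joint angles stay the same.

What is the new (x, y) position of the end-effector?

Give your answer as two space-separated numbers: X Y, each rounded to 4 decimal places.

Answer: -1.7331 0.9345

Derivation:
joint[0] = (0.0000, 0.0000)  (base)
link 0: phi[0] = 50 = 50 deg
  cos(50 deg) = 0.6428, sin(50 deg) = 0.7660
  joint[1] = (0.0000, 0.0000) + 1.9 * (0.6428, 0.7660) = (0.0000 + 1.2213, 0.0000 + 1.4555) = (1.2213, 1.4555)
link 1: phi[1] = 50 + 140 = 190 deg
  cos(190 deg) = -0.9848, sin(190 deg) = -0.1736
  joint[2] = (1.2213, 1.4555) + 3 * (-0.9848, -0.1736) = (1.2213 + -2.9544, 1.4555 + -0.5209) = (-1.7331, 0.9345)
End effector: (-1.7331, 0.9345)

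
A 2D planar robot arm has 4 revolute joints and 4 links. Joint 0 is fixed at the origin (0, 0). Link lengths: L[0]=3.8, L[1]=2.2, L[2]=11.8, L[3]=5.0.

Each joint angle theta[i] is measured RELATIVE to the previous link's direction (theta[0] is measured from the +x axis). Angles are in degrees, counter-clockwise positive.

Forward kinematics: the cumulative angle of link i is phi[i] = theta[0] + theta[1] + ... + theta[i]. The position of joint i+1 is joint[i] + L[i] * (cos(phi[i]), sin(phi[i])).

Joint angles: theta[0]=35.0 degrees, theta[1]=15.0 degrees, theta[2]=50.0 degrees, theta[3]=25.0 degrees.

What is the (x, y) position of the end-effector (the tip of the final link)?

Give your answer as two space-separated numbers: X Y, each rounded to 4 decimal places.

Answer: -0.3900 19.5814

Derivation:
joint[0] = (0.0000, 0.0000)  (base)
link 0: phi[0] = 35 = 35 deg
  cos(35 deg) = 0.8192, sin(35 deg) = 0.5736
  joint[1] = (0.0000, 0.0000) + 3.8 * (0.8192, 0.5736) = (0.0000 + 3.1128, 0.0000 + 2.1796) = (3.1128, 2.1796)
link 1: phi[1] = 35 + 15 = 50 deg
  cos(50 deg) = 0.6428, sin(50 deg) = 0.7660
  joint[2] = (3.1128, 2.1796) + 2.2 * (0.6428, 0.7660) = (3.1128 + 1.4141, 2.1796 + 1.6853) = (4.5269, 3.8649)
link 2: phi[2] = 35 + 15 + 50 = 100 deg
  cos(100 deg) = -0.1736, sin(100 deg) = 0.9848
  joint[3] = (4.5269, 3.8649) + 11.8 * (-0.1736, 0.9848) = (4.5269 + -2.0490, 3.8649 + 11.6207) = (2.4779, 15.4856)
link 3: phi[3] = 35 + 15 + 50 + 25 = 125 deg
  cos(125 deg) = -0.5736, sin(125 deg) = 0.8192
  joint[4] = (2.4779, 15.4856) + 5 * (-0.5736, 0.8192) = (2.4779 + -2.8679, 15.4856 + 4.0958) = (-0.3900, 19.5814)
End effector: (-0.3900, 19.5814)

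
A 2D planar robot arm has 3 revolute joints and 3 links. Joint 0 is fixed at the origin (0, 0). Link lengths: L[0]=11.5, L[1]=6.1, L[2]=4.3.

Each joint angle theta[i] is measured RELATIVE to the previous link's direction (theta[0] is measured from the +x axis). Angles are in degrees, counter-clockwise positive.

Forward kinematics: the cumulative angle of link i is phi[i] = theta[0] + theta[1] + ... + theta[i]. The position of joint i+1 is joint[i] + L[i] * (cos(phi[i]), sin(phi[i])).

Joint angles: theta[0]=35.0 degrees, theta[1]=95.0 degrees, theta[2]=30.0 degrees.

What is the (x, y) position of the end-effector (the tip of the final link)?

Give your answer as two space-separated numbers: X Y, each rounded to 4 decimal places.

joint[0] = (0.0000, 0.0000)  (base)
link 0: phi[0] = 35 = 35 deg
  cos(35 deg) = 0.8192, sin(35 deg) = 0.5736
  joint[1] = (0.0000, 0.0000) + 11.5 * (0.8192, 0.5736) = (0.0000 + 9.4202, 0.0000 + 6.5961) = (9.4202, 6.5961)
link 1: phi[1] = 35 + 95 = 130 deg
  cos(130 deg) = -0.6428, sin(130 deg) = 0.7660
  joint[2] = (9.4202, 6.5961) + 6.1 * (-0.6428, 0.7660) = (9.4202 + -3.9210, 6.5961 + 4.6729) = (5.4992, 11.2690)
link 2: phi[2] = 35 + 95 + 30 = 160 deg
  cos(160 deg) = -0.9397, sin(160 deg) = 0.3420
  joint[3] = (5.4992, 11.2690) + 4.3 * (-0.9397, 0.3420) = (5.4992 + -4.0407, 11.2690 + 1.4707) = (1.4586, 12.7397)
End effector: (1.4586, 12.7397)

Answer: 1.4586 12.7397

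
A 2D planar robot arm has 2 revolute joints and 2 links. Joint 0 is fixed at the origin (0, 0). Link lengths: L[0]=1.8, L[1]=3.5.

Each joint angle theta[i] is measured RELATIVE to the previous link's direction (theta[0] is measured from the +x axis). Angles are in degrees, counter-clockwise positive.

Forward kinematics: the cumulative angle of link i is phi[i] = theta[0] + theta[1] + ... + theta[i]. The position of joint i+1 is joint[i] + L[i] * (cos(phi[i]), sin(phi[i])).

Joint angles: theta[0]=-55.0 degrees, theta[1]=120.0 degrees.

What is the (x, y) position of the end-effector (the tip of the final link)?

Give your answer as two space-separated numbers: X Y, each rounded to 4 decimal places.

Answer: 2.5116 1.6976

Derivation:
joint[0] = (0.0000, 0.0000)  (base)
link 0: phi[0] = -55 = -55 deg
  cos(-55 deg) = 0.5736, sin(-55 deg) = -0.8192
  joint[1] = (0.0000, 0.0000) + 1.8 * (0.5736, -0.8192) = (0.0000 + 1.0324, 0.0000 + -1.4745) = (1.0324, -1.4745)
link 1: phi[1] = -55 + 120 = 65 deg
  cos(65 deg) = 0.4226, sin(65 deg) = 0.9063
  joint[2] = (1.0324, -1.4745) + 3.5 * (0.4226, 0.9063) = (1.0324 + 1.4792, -1.4745 + 3.1721) = (2.5116, 1.6976)
End effector: (2.5116, 1.6976)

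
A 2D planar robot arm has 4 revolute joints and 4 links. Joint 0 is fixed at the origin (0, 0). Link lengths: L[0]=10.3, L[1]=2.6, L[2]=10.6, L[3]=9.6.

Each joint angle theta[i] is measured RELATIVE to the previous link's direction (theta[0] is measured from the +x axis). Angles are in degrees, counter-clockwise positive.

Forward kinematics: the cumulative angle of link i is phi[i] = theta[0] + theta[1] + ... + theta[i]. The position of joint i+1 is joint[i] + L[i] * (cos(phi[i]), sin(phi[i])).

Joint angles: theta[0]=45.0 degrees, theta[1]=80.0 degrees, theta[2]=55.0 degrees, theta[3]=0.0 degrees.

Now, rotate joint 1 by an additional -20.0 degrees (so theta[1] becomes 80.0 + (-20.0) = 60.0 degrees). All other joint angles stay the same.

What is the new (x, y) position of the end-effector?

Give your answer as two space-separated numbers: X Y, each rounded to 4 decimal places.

joint[0] = (0.0000, 0.0000)  (base)
link 0: phi[0] = 45 = 45 deg
  cos(45 deg) = 0.7071, sin(45 deg) = 0.7071
  joint[1] = (0.0000, 0.0000) + 10.3 * (0.7071, 0.7071) = (0.0000 + 7.2832, 0.0000 + 7.2832) = (7.2832, 7.2832)
link 1: phi[1] = 45 + 60 = 105 deg
  cos(105 deg) = -0.2588, sin(105 deg) = 0.9659
  joint[2] = (7.2832, 7.2832) + 2.6 * (-0.2588, 0.9659) = (7.2832 + -0.6729, 7.2832 + 2.5114) = (6.6103, 9.7946)
link 2: phi[2] = 45 + 60 + 55 = 160 deg
  cos(160 deg) = -0.9397, sin(160 deg) = 0.3420
  joint[3] = (6.6103, 9.7946) + 10.6 * (-0.9397, 0.3420) = (6.6103 + -9.9607, 9.7946 + 3.6254) = (-3.3505, 13.4200)
link 3: phi[3] = 45 + 60 + 55 + 0 = 160 deg
  cos(160 deg) = -0.9397, sin(160 deg) = 0.3420
  joint[4] = (-3.3505, 13.4200) + 9.6 * (-0.9397, 0.3420) = (-3.3505 + -9.0210, 13.4200 + 3.2834) = (-12.3715, 16.7034)
End effector: (-12.3715, 16.7034)

Answer: -12.3715 16.7034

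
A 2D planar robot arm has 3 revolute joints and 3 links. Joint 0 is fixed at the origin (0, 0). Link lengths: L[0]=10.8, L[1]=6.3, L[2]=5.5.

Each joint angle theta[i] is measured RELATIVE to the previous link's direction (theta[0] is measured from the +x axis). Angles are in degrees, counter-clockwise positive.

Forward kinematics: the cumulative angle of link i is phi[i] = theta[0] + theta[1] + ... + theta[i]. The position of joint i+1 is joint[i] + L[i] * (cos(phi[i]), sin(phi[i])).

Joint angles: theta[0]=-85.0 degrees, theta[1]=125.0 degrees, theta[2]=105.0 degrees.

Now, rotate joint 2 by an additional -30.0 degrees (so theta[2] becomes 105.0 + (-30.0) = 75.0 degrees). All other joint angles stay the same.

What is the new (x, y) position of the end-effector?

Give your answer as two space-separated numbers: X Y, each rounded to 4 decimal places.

joint[0] = (0.0000, 0.0000)  (base)
link 0: phi[0] = -85 = -85 deg
  cos(-85 deg) = 0.0872, sin(-85 deg) = -0.9962
  joint[1] = (0.0000, 0.0000) + 10.8 * (0.0872, -0.9962) = (0.0000 + 0.9413, 0.0000 + -10.7589) = (0.9413, -10.7589)
link 1: phi[1] = -85 + 125 = 40 deg
  cos(40 deg) = 0.7660, sin(40 deg) = 0.6428
  joint[2] = (0.9413, -10.7589) + 6.3 * (0.7660, 0.6428) = (0.9413 + 4.8261, -10.7589 + 4.0496) = (5.7674, -6.7093)
link 2: phi[2] = -85 + 125 + 75 = 115 deg
  cos(115 deg) = -0.4226, sin(115 deg) = 0.9063
  joint[3] = (5.7674, -6.7093) + 5.5 * (-0.4226, 0.9063) = (5.7674 + -2.3244, -6.7093 + 4.9847) = (3.4430, -1.7246)
End effector: (3.4430, -1.7246)

Answer: 3.4430 -1.7246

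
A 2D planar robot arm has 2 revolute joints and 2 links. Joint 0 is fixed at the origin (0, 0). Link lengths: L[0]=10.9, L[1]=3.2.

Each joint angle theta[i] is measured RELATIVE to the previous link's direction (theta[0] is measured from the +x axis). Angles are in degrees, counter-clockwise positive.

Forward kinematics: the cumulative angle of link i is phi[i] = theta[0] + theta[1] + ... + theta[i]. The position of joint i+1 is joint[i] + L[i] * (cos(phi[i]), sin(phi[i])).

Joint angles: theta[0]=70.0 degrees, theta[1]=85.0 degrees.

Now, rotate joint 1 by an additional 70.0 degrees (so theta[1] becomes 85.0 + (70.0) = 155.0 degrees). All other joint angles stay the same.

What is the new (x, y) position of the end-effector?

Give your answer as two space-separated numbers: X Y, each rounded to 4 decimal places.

Answer: 1.4653 7.9799

Derivation:
joint[0] = (0.0000, 0.0000)  (base)
link 0: phi[0] = 70 = 70 deg
  cos(70 deg) = 0.3420, sin(70 deg) = 0.9397
  joint[1] = (0.0000, 0.0000) + 10.9 * (0.3420, 0.9397) = (0.0000 + 3.7280, 0.0000 + 10.2426) = (3.7280, 10.2426)
link 1: phi[1] = 70 + 155 = 225 deg
  cos(225 deg) = -0.7071, sin(225 deg) = -0.7071
  joint[2] = (3.7280, 10.2426) + 3.2 * (-0.7071, -0.7071) = (3.7280 + -2.2627, 10.2426 + -2.2627) = (1.4653, 7.9799)
End effector: (1.4653, 7.9799)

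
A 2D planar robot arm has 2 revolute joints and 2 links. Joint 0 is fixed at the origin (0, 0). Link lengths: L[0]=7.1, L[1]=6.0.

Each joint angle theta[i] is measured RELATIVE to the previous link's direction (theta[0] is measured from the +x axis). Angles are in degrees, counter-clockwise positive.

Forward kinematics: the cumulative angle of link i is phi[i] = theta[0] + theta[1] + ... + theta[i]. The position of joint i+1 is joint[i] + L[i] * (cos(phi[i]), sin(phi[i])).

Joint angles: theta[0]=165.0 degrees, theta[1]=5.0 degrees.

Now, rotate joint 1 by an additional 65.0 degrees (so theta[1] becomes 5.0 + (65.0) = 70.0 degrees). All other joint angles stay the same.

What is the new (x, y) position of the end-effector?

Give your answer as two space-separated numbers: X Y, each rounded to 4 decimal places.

Answer: -10.2995 -3.0773

Derivation:
joint[0] = (0.0000, 0.0000)  (base)
link 0: phi[0] = 165 = 165 deg
  cos(165 deg) = -0.9659, sin(165 deg) = 0.2588
  joint[1] = (0.0000, 0.0000) + 7.1 * (-0.9659, 0.2588) = (0.0000 + -6.8581, 0.0000 + 1.8376) = (-6.8581, 1.8376)
link 1: phi[1] = 165 + 70 = 235 deg
  cos(235 deg) = -0.5736, sin(235 deg) = -0.8192
  joint[2] = (-6.8581, 1.8376) + 6 * (-0.5736, -0.8192) = (-6.8581 + -3.4415, 1.8376 + -4.9149) = (-10.2995, -3.0773)
End effector: (-10.2995, -3.0773)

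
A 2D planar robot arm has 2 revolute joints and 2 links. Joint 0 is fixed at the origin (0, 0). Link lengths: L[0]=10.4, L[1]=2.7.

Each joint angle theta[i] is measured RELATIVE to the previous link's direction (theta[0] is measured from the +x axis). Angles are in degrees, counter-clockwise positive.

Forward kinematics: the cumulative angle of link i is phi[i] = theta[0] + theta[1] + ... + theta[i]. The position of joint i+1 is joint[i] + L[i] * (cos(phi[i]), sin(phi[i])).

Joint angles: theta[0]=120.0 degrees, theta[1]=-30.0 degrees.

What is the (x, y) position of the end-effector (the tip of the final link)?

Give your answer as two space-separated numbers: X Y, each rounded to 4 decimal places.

joint[0] = (0.0000, 0.0000)  (base)
link 0: phi[0] = 120 = 120 deg
  cos(120 deg) = -0.5000, sin(120 deg) = 0.8660
  joint[1] = (0.0000, 0.0000) + 10.4 * (-0.5000, 0.8660) = (0.0000 + -5.2000, 0.0000 + 9.0067) = (-5.2000, 9.0067)
link 1: phi[1] = 120 + -30 = 90 deg
  cos(90 deg) = 0.0000, sin(90 deg) = 1.0000
  joint[2] = (-5.2000, 9.0067) + 2.7 * (0.0000, 1.0000) = (-5.2000 + 0.0000, 9.0067 + 2.7000) = (-5.2000, 11.7067)
End effector: (-5.2000, 11.7067)

Answer: -5.2000 11.7067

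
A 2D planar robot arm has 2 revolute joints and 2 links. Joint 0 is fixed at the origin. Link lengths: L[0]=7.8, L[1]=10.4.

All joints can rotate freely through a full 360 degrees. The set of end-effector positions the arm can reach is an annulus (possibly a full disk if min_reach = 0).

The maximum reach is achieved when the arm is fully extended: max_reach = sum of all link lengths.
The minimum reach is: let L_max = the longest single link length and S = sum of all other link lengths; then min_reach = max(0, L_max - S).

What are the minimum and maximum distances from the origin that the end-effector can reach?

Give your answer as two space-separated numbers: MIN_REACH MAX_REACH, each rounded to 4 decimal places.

Link lengths: [7.8, 10.4]
max_reach = 7.8 + 10.4 = 18.2
L_max = max([7.8, 10.4]) = 10.4
S (sum of others) = 18.2 - 10.4 = 7.8
min_reach = max(0, 10.4 - 7.8) = max(0, 2.6) = 2.6

Answer: 2.6000 18.2000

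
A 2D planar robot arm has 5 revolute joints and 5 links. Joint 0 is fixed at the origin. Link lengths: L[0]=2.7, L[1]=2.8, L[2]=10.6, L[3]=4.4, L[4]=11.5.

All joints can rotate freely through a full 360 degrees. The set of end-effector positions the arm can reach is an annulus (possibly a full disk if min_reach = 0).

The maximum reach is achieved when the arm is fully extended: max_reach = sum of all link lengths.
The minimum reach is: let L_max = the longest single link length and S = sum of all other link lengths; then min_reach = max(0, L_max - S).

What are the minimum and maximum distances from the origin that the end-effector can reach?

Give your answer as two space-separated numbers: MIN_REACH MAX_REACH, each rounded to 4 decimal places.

Answer: 0.0000 32.0000

Derivation:
Link lengths: [2.7, 2.8, 10.6, 4.4, 11.5]
max_reach = 2.7 + 2.8 + 10.6 + 4.4 + 11.5 = 32
L_max = max([2.7, 2.8, 10.6, 4.4, 11.5]) = 11.5
S (sum of others) = 32 - 11.5 = 20.5
min_reach = max(0, 11.5 - 20.5) = max(0, -9) = 0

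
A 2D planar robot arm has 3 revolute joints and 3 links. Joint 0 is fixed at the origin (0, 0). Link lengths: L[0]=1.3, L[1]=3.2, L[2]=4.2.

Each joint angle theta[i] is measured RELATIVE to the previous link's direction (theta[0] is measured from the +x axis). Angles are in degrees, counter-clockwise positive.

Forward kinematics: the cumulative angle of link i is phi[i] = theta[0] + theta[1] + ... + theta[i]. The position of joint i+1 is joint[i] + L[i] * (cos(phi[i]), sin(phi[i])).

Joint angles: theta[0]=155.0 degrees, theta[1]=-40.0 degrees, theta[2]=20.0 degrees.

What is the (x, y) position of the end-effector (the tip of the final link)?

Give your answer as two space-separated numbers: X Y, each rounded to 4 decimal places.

joint[0] = (0.0000, 0.0000)  (base)
link 0: phi[0] = 155 = 155 deg
  cos(155 deg) = -0.9063, sin(155 deg) = 0.4226
  joint[1] = (0.0000, 0.0000) + 1.3 * (-0.9063, 0.4226) = (0.0000 + -1.1782, 0.0000 + 0.5494) = (-1.1782, 0.5494)
link 1: phi[1] = 155 + -40 = 115 deg
  cos(115 deg) = -0.4226, sin(115 deg) = 0.9063
  joint[2] = (-1.1782, 0.5494) + 3.2 * (-0.4226, 0.9063) = (-1.1782 + -1.3524, 0.5494 + 2.9002) = (-2.5306, 3.4496)
link 2: phi[2] = 155 + -40 + 20 = 135 deg
  cos(135 deg) = -0.7071, sin(135 deg) = 0.7071
  joint[3] = (-2.5306, 3.4496) + 4.2 * (-0.7071, 0.7071) = (-2.5306 + -2.9698, 3.4496 + 2.9698) = (-5.5004, 6.4194)
End effector: (-5.5004, 6.4194)

Answer: -5.5004 6.4194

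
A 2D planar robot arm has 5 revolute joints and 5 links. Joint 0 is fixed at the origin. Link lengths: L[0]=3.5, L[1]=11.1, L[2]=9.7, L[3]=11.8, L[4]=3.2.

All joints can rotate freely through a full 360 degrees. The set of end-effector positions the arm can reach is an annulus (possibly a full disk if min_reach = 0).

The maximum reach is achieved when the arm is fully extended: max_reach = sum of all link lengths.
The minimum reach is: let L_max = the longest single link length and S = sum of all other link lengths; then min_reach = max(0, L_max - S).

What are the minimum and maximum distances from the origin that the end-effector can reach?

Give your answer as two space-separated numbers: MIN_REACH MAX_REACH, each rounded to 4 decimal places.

Answer: 0.0000 39.3000

Derivation:
Link lengths: [3.5, 11.1, 9.7, 11.8, 3.2]
max_reach = 3.5 + 11.1 + 9.7 + 11.8 + 3.2 = 39.3
L_max = max([3.5, 11.1, 9.7, 11.8, 3.2]) = 11.8
S (sum of others) = 39.3 - 11.8 = 27.5
min_reach = max(0, 11.8 - 27.5) = max(0, -15.7) = 0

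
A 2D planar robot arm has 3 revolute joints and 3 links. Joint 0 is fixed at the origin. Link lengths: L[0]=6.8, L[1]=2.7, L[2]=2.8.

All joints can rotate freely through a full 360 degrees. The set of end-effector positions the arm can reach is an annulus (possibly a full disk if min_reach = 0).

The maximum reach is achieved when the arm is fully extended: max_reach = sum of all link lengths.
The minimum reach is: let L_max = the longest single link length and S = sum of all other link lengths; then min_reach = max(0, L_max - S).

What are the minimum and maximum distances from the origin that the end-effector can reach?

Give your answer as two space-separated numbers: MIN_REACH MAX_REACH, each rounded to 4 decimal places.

Answer: 1.3000 12.3000

Derivation:
Link lengths: [6.8, 2.7, 2.8]
max_reach = 6.8 + 2.7 + 2.8 = 12.3
L_max = max([6.8, 2.7, 2.8]) = 6.8
S (sum of others) = 12.3 - 6.8 = 5.5
min_reach = max(0, 6.8 - 5.5) = max(0, 1.3) = 1.3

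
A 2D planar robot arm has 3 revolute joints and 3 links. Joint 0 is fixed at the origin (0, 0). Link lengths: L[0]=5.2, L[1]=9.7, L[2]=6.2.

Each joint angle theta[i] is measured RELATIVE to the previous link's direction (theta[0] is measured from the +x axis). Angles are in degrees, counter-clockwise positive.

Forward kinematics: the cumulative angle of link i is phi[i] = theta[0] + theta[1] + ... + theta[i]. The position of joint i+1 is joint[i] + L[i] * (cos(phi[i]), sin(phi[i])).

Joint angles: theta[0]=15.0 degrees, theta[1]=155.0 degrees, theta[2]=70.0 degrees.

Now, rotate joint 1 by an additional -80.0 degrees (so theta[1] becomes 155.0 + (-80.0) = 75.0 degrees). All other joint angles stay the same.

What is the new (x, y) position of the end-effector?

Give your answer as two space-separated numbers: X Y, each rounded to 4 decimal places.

joint[0] = (0.0000, 0.0000)  (base)
link 0: phi[0] = 15 = 15 deg
  cos(15 deg) = 0.9659, sin(15 deg) = 0.2588
  joint[1] = (0.0000, 0.0000) + 5.2 * (0.9659, 0.2588) = (0.0000 + 5.0228, 0.0000 + 1.3459) = (5.0228, 1.3459)
link 1: phi[1] = 15 + 75 = 90 deg
  cos(90 deg) = 0.0000, sin(90 deg) = 1.0000
  joint[2] = (5.0228, 1.3459) + 9.7 * (0.0000, 1.0000) = (5.0228 + 0.0000, 1.3459 + 9.7000) = (5.0228, 11.0459)
link 2: phi[2] = 15 + 75 + 70 = 160 deg
  cos(160 deg) = -0.9397, sin(160 deg) = 0.3420
  joint[3] = (5.0228, 11.0459) + 6.2 * (-0.9397, 0.3420) = (5.0228 + -5.8261, 11.0459 + 2.1205) = (-0.8033, 13.1664)
End effector: (-0.8033, 13.1664)

Answer: -0.8033 13.1664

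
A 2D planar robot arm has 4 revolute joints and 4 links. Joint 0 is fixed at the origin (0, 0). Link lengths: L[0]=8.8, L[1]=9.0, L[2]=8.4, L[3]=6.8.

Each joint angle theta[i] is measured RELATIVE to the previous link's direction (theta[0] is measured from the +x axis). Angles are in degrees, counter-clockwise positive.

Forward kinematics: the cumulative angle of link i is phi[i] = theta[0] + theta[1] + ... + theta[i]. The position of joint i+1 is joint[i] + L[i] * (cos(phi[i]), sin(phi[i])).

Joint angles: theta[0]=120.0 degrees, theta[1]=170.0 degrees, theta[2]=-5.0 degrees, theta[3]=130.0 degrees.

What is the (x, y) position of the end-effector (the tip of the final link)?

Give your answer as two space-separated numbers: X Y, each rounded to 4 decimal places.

Answer: 4.7526 -3.3798

Derivation:
joint[0] = (0.0000, 0.0000)  (base)
link 0: phi[0] = 120 = 120 deg
  cos(120 deg) = -0.5000, sin(120 deg) = 0.8660
  joint[1] = (0.0000, 0.0000) + 8.8 * (-0.5000, 0.8660) = (0.0000 + -4.4000, 0.0000 + 7.6210) = (-4.4000, 7.6210)
link 1: phi[1] = 120 + 170 = 290 deg
  cos(290 deg) = 0.3420, sin(290 deg) = -0.9397
  joint[2] = (-4.4000, 7.6210) + 9 * (0.3420, -0.9397) = (-4.4000 + 3.0782, 7.6210 + -8.4572) = (-1.3218, -0.8362)
link 2: phi[2] = 120 + 170 + -5 = 285 deg
  cos(285 deg) = 0.2588, sin(285 deg) = -0.9659
  joint[3] = (-1.3218, -0.8362) + 8.4 * (0.2588, -0.9659) = (-1.3218 + 2.1741, -0.8362 + -8.1138) = (0.8523, -8.9500)
link 3: phi[3] = 120 + 170 + -5 + 130 = 415 deg
  cos(415 deg) = 0.5736, sin(415 deg) = 0.8192
  joint[4] = (0.8523, -8.9500) + 6.8 * (0.5736, 0.8192) = (0.8523 + 3.9003, -8.9500 + 5.5702) = (4.7526, -3.3798)
End effector: (4.7526, -3.3798)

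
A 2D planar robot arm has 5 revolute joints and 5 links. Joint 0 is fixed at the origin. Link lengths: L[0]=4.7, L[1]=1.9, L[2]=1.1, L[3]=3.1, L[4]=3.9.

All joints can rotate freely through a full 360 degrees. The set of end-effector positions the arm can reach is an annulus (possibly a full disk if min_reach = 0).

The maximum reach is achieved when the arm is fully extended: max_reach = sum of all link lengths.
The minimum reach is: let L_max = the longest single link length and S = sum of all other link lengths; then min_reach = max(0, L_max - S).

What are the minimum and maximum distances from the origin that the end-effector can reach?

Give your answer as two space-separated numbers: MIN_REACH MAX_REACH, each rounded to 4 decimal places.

Link lengths: [4.7, 1.9, 1.1, 3.1, 3.9]
max_reach = 4.7 + 1.9 + 1.1 + 3.1 + 3.9 = 14.7
L_max = max([4.7, 1.9, 1.1, 3.1, 3.9]) = 4.7
S (sum of others) = 14.7 - 4.7 = 10
min_reach = max(0, 4.7 - 10) = max(0, -5.3) = 0

Answer: 0.0000 14.7000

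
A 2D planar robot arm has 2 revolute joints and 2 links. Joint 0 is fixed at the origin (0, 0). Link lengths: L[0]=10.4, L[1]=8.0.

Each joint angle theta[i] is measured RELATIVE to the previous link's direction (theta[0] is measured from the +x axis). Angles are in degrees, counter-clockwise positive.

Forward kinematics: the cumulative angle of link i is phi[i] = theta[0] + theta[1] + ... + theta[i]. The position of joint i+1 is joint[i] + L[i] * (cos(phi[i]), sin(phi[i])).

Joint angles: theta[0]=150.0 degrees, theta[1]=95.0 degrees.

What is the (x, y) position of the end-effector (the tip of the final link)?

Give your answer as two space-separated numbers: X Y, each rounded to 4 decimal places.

Answer: -12.3876 -2.0505

Derivation:
joint[0] = (0.0000, 0.0000)  (base)
link 0: phi[0] = 150 = 150 deg
  cos(150 deg) = -0.8660, sin(150 deg) = 0.5000
  joint[1] = (0.0000, 0.0000) + 10.4 * (-0.8660, 0.5000) = (0.0000 + -9.0067, 0.0000 + 5.2000) = (-9.0067, 5.2000)
link 1: phi[1] = 150 + 95 = 245 deg
  cos(245 deg) = -0.4226, sin(245 deg) = -0.9063
  joint[2] = (-9.0067, 5.2000) + 8 * (-0.4226, -0.9063) = (-9.0067 + -3.3809, 5.2000 + -7.2505) = (-12.3876, -2.0505)
End effector: (-12.3876, -2.0505)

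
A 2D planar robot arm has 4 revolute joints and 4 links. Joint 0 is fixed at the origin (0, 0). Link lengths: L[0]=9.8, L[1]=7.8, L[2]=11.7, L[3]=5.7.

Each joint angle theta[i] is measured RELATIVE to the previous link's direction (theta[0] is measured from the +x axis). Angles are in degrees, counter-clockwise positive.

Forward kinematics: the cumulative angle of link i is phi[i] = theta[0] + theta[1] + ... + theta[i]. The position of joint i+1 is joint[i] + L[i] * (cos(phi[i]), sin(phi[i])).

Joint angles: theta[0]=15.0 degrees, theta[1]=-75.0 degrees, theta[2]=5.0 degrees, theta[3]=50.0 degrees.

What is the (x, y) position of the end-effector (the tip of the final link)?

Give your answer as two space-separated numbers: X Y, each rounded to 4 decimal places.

joint[0] = (0.0000, 0.0000)  (base)
link 0: phi[0] = 15 = 15 deg
  cos(15 deg) = 0.9659, sin(15 deg) = 0.2588
  joint[1] = (0.0000, 0.0000) + 9.8 * (0.9659, 0.2588) = (0.0000 + 9.4661, 0.0000 + 2.5364) = (9.4661, 2.5364)
link 1: phi[1] = 15 + -75 = -60 deg
  cos(-60 deg) = 0.5000, sin(-60 deg) = -0.8660
  joint[2] = (9.4661, 2.5364) + 7.8 * (0.5000, -0.8660) = (9.4661 + 3.9000, 2.5364 + -6.7550) = (13.3661, -4.2186)
link 2: phi[2] = 15 + -75 + 5 = -55 deg
  cos(-55 deg) = 0.5736, sin(-55 deg) = -0.8192
  joint[3] = (13.3661, -4.2186) + 11.7 * (0.5736, -0.8192) = (13.3661 + 6.7108, -4.2186 + -9.5841) = (20.0769, -13.8027)
link 3: phi[3] = 15 + -75 + 5 + 50 = -5 deg
  cos(-5 deg) = 0.9962, sin(-5 deg) = -0.0872
  joint[4] = (20.0769, -13.8027) + 5.7 * (0.9962, -0.0872) = (20.0769 + 5.6783, -13.8027 + -0.4968) = (25.7552, -14.2994)
End effector: (25.7552, -14.2994)

Answer: 25.7552 -14.2994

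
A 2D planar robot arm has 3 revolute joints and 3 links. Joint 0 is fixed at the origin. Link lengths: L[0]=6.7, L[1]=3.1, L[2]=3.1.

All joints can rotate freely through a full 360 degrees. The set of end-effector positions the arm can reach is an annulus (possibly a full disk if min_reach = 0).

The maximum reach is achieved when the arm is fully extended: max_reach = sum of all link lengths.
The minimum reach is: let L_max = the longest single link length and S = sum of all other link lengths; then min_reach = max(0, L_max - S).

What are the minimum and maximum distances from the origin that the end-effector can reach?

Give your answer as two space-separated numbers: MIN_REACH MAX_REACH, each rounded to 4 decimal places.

Link lengths: [6.7, 3.1, 3.1]
max_reach = 6.7 + 3.1 + 3.1 = 12.9
L_max = max([6.7, 3.1, 3.1]) = 6.7
S (sum of others) = 12.9 - 6.7 = 6.2
min_reach = max(0, 6.7 - 6.2) = max(0, 0.5) = 0.5

Answer: 0.5000 12.9000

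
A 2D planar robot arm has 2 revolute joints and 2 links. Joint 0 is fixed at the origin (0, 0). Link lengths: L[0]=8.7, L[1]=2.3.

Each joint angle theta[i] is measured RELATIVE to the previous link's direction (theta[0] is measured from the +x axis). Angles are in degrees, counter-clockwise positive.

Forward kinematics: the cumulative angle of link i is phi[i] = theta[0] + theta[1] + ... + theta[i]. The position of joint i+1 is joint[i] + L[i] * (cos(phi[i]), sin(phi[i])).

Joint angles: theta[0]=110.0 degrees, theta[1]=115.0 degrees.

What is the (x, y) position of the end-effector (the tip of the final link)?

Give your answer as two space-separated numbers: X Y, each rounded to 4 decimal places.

Answer: -4.6019 6.5490

Derivation:
joint[0] = (0.0000, 0.0000)  (base)
link 0: phi[0] = 110 = 110 deg
  cos(110 deg) = -0.3420, sin(110 deg) = 0.9397
  joint[1] = (0.0000, 0.0000) + 8.7 * (-0.3420, 0.9397) = (0.0000 + -2.9756, 0.0000 + 8.1753) = (-2.9756, 8.1753)
link 1: phi[1] = 110 + 115 = 225 deg
  cos(225 deg) = -0.7071, sin(225 deg) = -0.7071
  joint[2] = (-2.9756, 8.1753) + 2.3 * (-0.7071, -0.7071) = (-2.9756 + -1.6263, 8.1753 + -1.6263) = (-4.6019, 6.5490)
End effector: (-4.6019, 6.5490)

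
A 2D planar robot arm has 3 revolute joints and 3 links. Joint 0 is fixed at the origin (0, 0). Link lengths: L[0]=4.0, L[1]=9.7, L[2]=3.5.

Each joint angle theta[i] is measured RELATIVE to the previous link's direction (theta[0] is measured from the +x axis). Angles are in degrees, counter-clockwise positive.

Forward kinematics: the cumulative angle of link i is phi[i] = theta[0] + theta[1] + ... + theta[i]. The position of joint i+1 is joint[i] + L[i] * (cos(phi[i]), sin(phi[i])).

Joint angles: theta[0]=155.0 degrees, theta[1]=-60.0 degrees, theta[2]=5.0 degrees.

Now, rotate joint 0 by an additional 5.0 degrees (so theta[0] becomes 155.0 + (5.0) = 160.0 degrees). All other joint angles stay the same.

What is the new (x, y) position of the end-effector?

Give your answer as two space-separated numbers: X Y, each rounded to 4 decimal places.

Answer: -6.3490 14.3015

Derivation:
joint[0] = (0.0000, 0.0000)  (base)
link 0: phi[0] = 160 = 160 deg
  cos(160 deg) = -0.9397, sin(160 deg) = 0.3420
  joint[1] = (0.0000, 0.0000) + 4 * (-0.9397, 0.3420) = (0.0000 + -3.7588, 0.0000 + 1.3681) = (-3.7588, 1.3681)
link 1: phi[1] = 160 + -60 = 100 deg
  cos(100 deg) = -0.1736, sin(100 deg) = 0.9848
  joint[2] = (-3.7588, 1.3681) + 9.7 * (-0.1736, 0.9848) = (-3.7588 + -1.6844, 1.3681 + 9.5526) = (-5.4432, 10.9207)
link 2: phi[2] = 160 + -60 + 5 = 105 deg
  cos(105 deg) = -0.2588, sin(105 deg) = 0.9659
  joint[3] = (-5.4432, 10.9207) + 3.5 * (-0.2588, 0.9659) = (-5.4432 + -0.9059, 10.9207 + 3.3807) = (-6.3490, 14.3015)
End effector: (-6.3490, 14.3015)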